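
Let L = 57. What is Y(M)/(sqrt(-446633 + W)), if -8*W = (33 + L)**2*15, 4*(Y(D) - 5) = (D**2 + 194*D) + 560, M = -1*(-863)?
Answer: -912771*I*sqrt(1847282)/3694564 ≈ -335.79*I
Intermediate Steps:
M = 863
Y(D) = 145 + D**2/4 + 97*D/2 (Y(D) = 5 + ((D**2 + 194*D) + 560)/4 = 5 + (560 + D**2 + 194*D)/4 = 5 + (140 + D**2/4 + 97*D/2) = 145 + D**2/4 + 97*D/2)
W = -30375/2 (W = -(33 + 57)**2*15/8 = -90**2*15/8 = -2025*15/2 = -1/8*121500 = -30375/2 ≈ -15188.)
Y(M)/(sqrt(-446633 + W)) = (145 + (1/4)*863**2 + (97/2)*863)/(sqrt(-446633 - 30375/2)) = (145 + (1/4)*744769 + 83711/2)/(sqrt(-923641/2)) = (145 + 744769/4 + 83711/2)/((I*sqrt(1847282)/2)) = 912771*(-I*sqrt(1847282)/923641)/4 = -912771*I*sqrt(1847282)/3694564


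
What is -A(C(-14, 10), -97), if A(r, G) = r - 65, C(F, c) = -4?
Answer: 69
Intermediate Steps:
A(r, G) = -65 + r
-A(C(-14, 10), -97) = -(-65 - 4) = -1*(-69) = 69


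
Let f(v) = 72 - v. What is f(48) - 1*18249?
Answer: -18225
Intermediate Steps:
f(48) - 1*18249 = (72 - 1*48) - 1*18249 = (72 - 48) - 18249 = 24 - 18249 = -18225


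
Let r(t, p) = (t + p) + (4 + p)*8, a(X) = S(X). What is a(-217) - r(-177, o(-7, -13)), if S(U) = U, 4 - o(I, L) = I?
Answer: -171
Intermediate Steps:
o(I, L) = 4 - I
a(X) = X
r(t, p) = 32 + t + 9*p (r(t, p) = (p + t) + (32 + 8*p) = 32 + t + 9*p)
a(-217) - r(-177, o(-7, -13)) = -217 - (32 - 177 + 9*(4 - 1*(-7))) = -217 - (32 - 177 + 9*(4 + 7)) = -217 - (32 - 177 + 9*11) = -217 - (32 - 177 + 99) = -217 - 1*(-46) = -217 + 46 = -171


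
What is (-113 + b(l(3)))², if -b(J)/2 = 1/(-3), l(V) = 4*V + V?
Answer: 113569/9 ≈ 12619.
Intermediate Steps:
l(V) = 5*V
b(J) = ⅔ (b(J) = -2/(-3) = -2*(-⅓) = ⅔)
(-113 + b(l(3)))² = (-113 + ⅔)² = (-337/3)² = 113569/9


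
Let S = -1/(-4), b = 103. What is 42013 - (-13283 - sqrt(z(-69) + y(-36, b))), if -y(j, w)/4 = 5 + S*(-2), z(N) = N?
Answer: 55296 + I*sqrt(87) ≈ 55296.0 + 9.3274*I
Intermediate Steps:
S = 1/4 (S = -1*(-1/4) = 1/4 ≈ 0.25000)
y(j, w) = -18 (y(j, w) = -4*(5 + (1/4)*(-2)) = -4*(5 - 1/2) = -4*9/2 = -18)
42013 - (-13283 - sqrt(z(-69) + y(-36, b))) = 42013 - (-13283 - sqrt(-69 - 18)) = 42013 - (-13283 - sqrt(-87)) = 42013 - (-13283 - I*sqrt(87)) = 42013 + (13283 + I*sqrt(87)) = 55296 + I*sqrt(87)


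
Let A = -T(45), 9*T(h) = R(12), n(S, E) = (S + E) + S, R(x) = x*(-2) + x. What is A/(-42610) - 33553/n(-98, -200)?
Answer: 714846401/8436780 ≈ 84.730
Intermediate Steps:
R(x) = -x (R(x) = -2*x + x = -x)
n(S, E) = E + 2*S (n(S, E) = (E + S) + S = E + 2*S)
T(h) = -4/3 (T(h) = (-1*12)/9 = (1/9)*(-12) = -4/3)
A = 4/3 (A = -1*(-4/3) = 4/3 ≈ 1.3333)
A/(-42610) - 33553/n(-98, -200) = (4/3)/(-42610) - 33553/(-200 + 2*(-98)) = (4/3)*(-1/42610) - 33553/(-200 - 196) = -2/63915 - 33553/(-396) = -2/63915 - 33553*(-1/396) = -2/63915 + 33553/396 = 714846401/8436780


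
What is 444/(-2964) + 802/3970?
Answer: 25602/490295 ≈ 0.052218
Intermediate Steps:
444/(-2964) + 802/3970 = 444*(-1/2964) + 802*(1/3970) = -37/247 + 401/1985 = 25602/490295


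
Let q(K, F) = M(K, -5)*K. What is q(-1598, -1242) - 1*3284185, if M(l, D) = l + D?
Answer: -722591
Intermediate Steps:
M(l, D) = D + l
q(K, F) = K*(-5 + K) (q(K, F) = (-5 + K)*K = K*(-5 + K))
q(-1598, -1242) - 1*3284185 = -1598*(-5 - 1598) - 1*3284185 = -1598*(-1603) - 3284185 = 2561594 - 3284185 = -722591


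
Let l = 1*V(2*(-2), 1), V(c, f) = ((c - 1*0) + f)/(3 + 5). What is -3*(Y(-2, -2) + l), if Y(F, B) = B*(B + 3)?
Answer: 57/8 ≈ 7.1250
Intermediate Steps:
V(c, f) = c/8 + f/8 (V(c, f) = ((c + 0) + f)/8 = (c + f)*(1/8) = c/8 + f/8)
l = -3/8 (l = 1*((2*(-2))/8 + (1/8)*1) = 1*((1/8)*(-4) + 1/8) = 1*(-1/2 + 1/8) = 1*(-3/8) = -3/8 ≈ -0.37500)
Y(F, B) = B*(3 + B)
-3*(Y(-2, -2) + l) = -3*(-2*(3 - 2) - 3/8) = -3*(-2*1 - 3/8) = -3*(-2 - 3/8) = -3*(-19/8) = 57/8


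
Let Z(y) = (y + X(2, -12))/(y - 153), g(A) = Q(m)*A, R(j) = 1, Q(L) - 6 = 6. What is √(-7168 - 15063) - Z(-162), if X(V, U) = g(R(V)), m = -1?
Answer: -10/21 + I*√22231 ≈ -0.47619 + 149.1*I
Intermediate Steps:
Q(L) = 12 (Q(L) = 6 + 6 = 12)
g(A) = 12*A
X(V, U) = 12 (X(V, U) = 12*1 = 12)
Z(y) = (12 + y)/(-153 + y) (Z(y) = (y + 12)/(y - 153) = (12 + y)/(-153 + y))
√(-7168 - 15063) - Z(-162) = √(-7168 - 15063) - (12 - 162)/(-153 - 162) = √(-22231) - (-150)/(-315) = I*√22231 - (-1)*(-150)/315 = I*√22231 - 1*10/21 = I*√22231 - 10/21 = -10/21 + I*√22231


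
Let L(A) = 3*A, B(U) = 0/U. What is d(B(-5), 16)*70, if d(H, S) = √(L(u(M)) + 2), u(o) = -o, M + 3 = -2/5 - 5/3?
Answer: 14*√430 ≈ 290.31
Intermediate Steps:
B(U) = 0
M = -76/15 (M = -3 + (-2/5 - 5/3) = -3 + (-2*⅕ - 5*⅓) = -3 + (-⅖ - 5/3) = -3 - 31/15 = -76/15 ≈ -5.0667)
d(H, S) = √430/5 (d(H, S) = √(3*(-1*(-76/15)) + 2) = √(3*(76/15) + 2) = √(76/5 + 2) = √(86/5) = √430/5)
d(B(-5), 16)*70 = (√430/5)*70 = 14*√430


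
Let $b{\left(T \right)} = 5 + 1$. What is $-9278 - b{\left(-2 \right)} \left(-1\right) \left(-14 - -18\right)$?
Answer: $-9254$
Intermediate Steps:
$b{\left(T \right)} = 6$
$-9278 - b{\left(-2 \right)} \left(-1\right) \left(-14 - -18\right) = -9278 - 6 \left(-1\right) \left(-14 - -18\right) = -9278 - - 6 \left(-14 + 18\right) = -9278 - \left(-6\right) 4 = -9278 - -24 = -9278 + 24 = -9254$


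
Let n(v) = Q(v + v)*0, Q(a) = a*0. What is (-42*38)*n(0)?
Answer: 0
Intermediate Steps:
Q(a) = 0
n(v) = 0 (n(v) = 0*0 = 0)
(-42*38)*n(0) = -42*38*0 = -1596*0 = 0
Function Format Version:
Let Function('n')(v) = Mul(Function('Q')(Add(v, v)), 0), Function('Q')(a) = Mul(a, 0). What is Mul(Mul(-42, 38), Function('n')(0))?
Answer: 0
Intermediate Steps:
Function('Q')(a) = 0
Function('n')(v) = 0 (Function('n')(v) = Mul(0, 0) = 0)
Mul(Mul(-42, 38), Function('n')(0)) = Mul(Mul(-42, 38), 0) = Mul(-1596, 0) = 0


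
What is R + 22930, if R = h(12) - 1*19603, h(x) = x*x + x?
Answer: 3483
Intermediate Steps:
h(x) = x + x² (h(x) = x² + x = x + x²)
R = -19447 (R = 12*(1 + 12) - 1*19603 = 12*13 - 19603 = 156 - 19603 = -19447)
R + 22930 = -19447 + 22930 = 3483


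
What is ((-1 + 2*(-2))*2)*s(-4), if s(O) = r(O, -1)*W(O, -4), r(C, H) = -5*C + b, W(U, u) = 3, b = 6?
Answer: -780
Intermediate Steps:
r(C, H) = 6 - 5*C (r(C, H) = -5*C + 6 = 6 - 5*C)
s(O) = 18 - 15*O (s(O) = (6 - 5*O)*3 = 18 - 15*O)
((-1 + 2*(-2))*2)*s(-4) = ((-1 + 2*(-2))*2)*(18 - 15*(-4)) = ((-1 - 4)*2)*(18 + 60) = -5*2*78 = -10*78 = -780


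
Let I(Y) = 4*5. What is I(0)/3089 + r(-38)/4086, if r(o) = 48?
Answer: 38332/2103609 ≈ 0.018222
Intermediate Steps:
I(Y) = 20
I(0)/3089 + r(-38)/4086 = 20/3089 + 48/4086 = 20*(1/3089) + 48*(1/4086) = 20/3089 + 8/681 = 38332/2103609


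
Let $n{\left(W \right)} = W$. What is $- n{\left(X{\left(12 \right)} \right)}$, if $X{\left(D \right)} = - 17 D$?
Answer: $204$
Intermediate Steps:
$- n{\left(X{\left(12 \right)} \right)} = - \left(-17\right) 12 = \left(-1\right) \left(-204\right) = 204$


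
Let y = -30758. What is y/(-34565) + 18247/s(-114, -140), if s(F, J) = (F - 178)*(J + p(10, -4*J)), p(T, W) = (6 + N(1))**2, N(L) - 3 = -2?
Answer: 1448009131/918461180 ≈ 1.5766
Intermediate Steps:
N(L) = 1 (N(L) = 3 - 2 = 1)
p(T, W) = 49 (p(T, W) = (6 + 1)**2 = 7**2 = 49)
s(F, J) = (-178 + F)*(49 + J) (s(F, J) = (F - 178)*(J + 49) = (-178 + F)*(49 + J))
y/(-34565) + 18247/s(-114, -140) = -30758/(-34565) + 18247/(-8722 - 178*(-140) + 49*(-114) - 114*(-140)) = -30758*(-1/34565) + 18247/(-8722 + 24920 - 5586 + 15960) = 30758/34565 + 18247/26572 = 1448009131/918461180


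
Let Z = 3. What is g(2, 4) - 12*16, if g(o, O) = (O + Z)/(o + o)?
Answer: -761/4 ≈ -190.25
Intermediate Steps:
g(o, O) = (3 + O)/(2*o) (g(o, O) = (O + 3)/(o + o) = (3 + O)/((2*o)) = (3 + O)*(1/(2*o)) = (3 + O)/(2*o))
g(2, 4) - 12*16 = (1/2)*(3 + 4)/2 - 12*16 = (1/2)*(1/2)*7 - 192 = 7/4 - 192 = -761/4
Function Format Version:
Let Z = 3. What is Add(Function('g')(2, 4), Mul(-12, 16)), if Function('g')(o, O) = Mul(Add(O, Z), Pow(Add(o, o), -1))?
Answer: Rational(-761, 4) ≈ -190.25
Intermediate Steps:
Function('g')(o, O) = Mul(Rational(1, 2), Pow(o, -1), Add(3, O)) (Function('g')(o, O) = Mul(Add(O, 3), Pow(Add(o, o), -1)) = Mul(Add(3, O), Pow(Mul(2, o), -1)) = Mul(Add(3, O), Mul(Rational(1, 2), Pow(o, -1))) = Mul(Rational(1, 2), Pow(o, -1), Add(3, O)))
Add(Function('g')(2, 4), Mul(-12, 16)) = Add(Mul(Rational(1, 2), Pow(2, -1), Add(3, 4)), Mul(-12, 16)) = Add(Mul(Rational(1, 2), Rational(1, 2), 7), -192) = Add(Rational(7, 4), -192) = Rational(-761, 4)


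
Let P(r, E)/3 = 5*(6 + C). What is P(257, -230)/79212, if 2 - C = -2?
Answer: 25/13202 ≈ 0.0018937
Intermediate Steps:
C = 4 (C = 2 - 1*(-2) = 2 + 2 = 4)
P(r, E) = 150 (P(r, E) = 3*(5*(6 + 4)) = 3*(5*10) = 3*50 = 150)
P(257, -230)/79212 = 150/79212 = 150*(1/79212) = 25/13202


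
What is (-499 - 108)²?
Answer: 368449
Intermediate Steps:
(-499 - 108)² = (-607)² = 368449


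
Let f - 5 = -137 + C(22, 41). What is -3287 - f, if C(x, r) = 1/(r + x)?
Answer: -198766/63 ≈ -3155.0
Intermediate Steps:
f = -8315/63 (f = 5 + (-137 + 1/(41 + 22)) = 5 + (-137 + 1/63) = 5 - 8630/63 = -8315/63 ≈ -131.98)
-3287 - f = -3287 - 1*(-8315/63) = -3287 + 8315/63 = -198766/63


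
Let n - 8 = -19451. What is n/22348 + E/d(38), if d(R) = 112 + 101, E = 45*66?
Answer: 20744067/1586708 ≈ 13.074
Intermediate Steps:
n = -19443 (n = 8 - 19451 = -19443)
E = 2970
d(R) = 213
n/22348 + E/d(38) = -19443/22348 + 2970/213 = -19443*1/22348 + 2970*(1/213) = -19443/22348 + 990/71 = 20744067/1586708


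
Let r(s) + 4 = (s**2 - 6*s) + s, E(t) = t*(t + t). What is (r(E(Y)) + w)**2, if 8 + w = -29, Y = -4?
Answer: 677329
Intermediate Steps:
w = -37 (w = -8 - 29 = -37)
E(t) = 2*t**2 (E(t) = t*(2*t) = 2*t**2)
r(s) = -4 + s**2 - 5*s (r(s) = -4 + ((s**2 - 6*s) + s) = -4 + (s**2 - 5*s) = -4 + s**2 - 5*s)
(r(E(Y)) + w)**2 = ((-4 + (2*(-4)**2)**2 - 10*(-4)**2) - 37)**2 = ((-4 + (2*16)**2 - 10*16) - 37)**2 = ((-4 + 32**2 - 5*32) - 37)**2 = ((-4 + 1024 - 160) - 37)**2 = (860 - 37)**2 = 823**2 = 677329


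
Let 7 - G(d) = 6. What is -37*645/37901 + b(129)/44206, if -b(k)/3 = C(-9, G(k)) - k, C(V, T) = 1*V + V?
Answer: -1038261849/1675451606 ≈ -0.61969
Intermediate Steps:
G(d) = 1 (G(d) = 7 - 1*6 = 7 - 6 = 1)
C(V, T) = 2*V (C(V, T) = V + V = 2*V)
b(k) = 54 + 3*k (b(k) = -3*(2*(-9) - k) = -3*(-18 - k) = 54 + 3*k)
-37*645/37901 + b(129)/44206 = -37*645/37901 + (54 + 3*129)/44206 = -23865*1/37901 + (54 + 387)*(1/44206) = -23865/37901 + 441*(1/44206) = -23865/37901 + 441/44206 = -1038261849/1675451606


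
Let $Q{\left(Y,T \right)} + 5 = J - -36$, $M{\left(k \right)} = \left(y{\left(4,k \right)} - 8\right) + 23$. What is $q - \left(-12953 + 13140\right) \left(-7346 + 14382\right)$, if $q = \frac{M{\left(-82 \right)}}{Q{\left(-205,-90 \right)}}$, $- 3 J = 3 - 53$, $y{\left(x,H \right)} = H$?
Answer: $- \frac{188149877}{143} \approx -1.3157 \cdot 10^{6}$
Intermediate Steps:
$J = \frac{50}{3}$ ($J = - \frac{3 - 53}{3} = \left(- \frac{1}{3}\right) \left(-50\right) = \frac{50}{3} \approx 16.667$)
$M{\left(k \right)} = 15 + k$ ($M{\left(k \right)} = \left(k - 8\right) + 23 = \left(-8 + k\right) + 23 = 15 + k$)
$Q{\left(Y,T \right)} = \frac{143}{3}$ ($Q{\left(Y,T \right)} = -5 + \left(\frac{50}{3} - -36\right) = -5 + \left(\frac{50}{3} + 36\right) = -5 + \frac{158}{3} = \frac{143}{3}$)
$q = - \frac{201}{143}$ ($q = \frac{15 - 82}{\frac{143}{3}} = \left(-67\right) \frac{3}{143} = - \frac{201}{143} \approx -1.4056$)
$q - \left(-12953 + 13140\right) \left(-7346 + 14382\right) = - \frac{201}{143} - \left(-12953 + 13140\right) \left(-7346 + 14382\right) = - \frac{201}{143} - 187 \cdot 7036 = - \frac{201}{143} - 1315732 = - \frac{188149877}{143}$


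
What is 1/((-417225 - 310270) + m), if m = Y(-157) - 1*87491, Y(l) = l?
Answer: -1/815143 ≈ -1.2268e-6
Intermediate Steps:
m = -87648 (m = -157 - 1*87491 = -157 - 87491 = -87648)
1/((-417225 - 310270) + m) = 1/((-417225 - 310270) - 87648) = 1/(-727495 - 87648) = 1/(-815143) = -1/815143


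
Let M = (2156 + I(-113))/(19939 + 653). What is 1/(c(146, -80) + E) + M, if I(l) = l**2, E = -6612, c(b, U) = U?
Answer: 8321459/11483472 ≈ 0.72465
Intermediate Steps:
M = 4975/6864 (M = (2156 + (-113)**2)/(19939 + 653) = (2156 + 12769)/20592 = 14925*(1/20592) = 4975/6864 ≈ 0.72480)
1/(c(146, -80) + E) + M = 1/(-80 - 6612) + 4975/6864 = 1/(-6692) + 4975/6864 = -1/6692 + 4975/6864 = 8321459/11483472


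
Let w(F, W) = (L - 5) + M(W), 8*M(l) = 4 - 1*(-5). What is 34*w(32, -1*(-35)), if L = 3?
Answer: -119/4 ≈ -29.750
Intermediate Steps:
M(l) = 9/8 (M(l) = (4 - 1*(-5))/8 = (4 + 5)/8 = (⅛)*9 = 9/8)
w(F, W) = -7/8 (w(F, W) = (3 - 5) + 9/8 = -2 + 9/8 = -7/8)
34*w(32, -1*(-35)) = 34*(-7/8) = -119/4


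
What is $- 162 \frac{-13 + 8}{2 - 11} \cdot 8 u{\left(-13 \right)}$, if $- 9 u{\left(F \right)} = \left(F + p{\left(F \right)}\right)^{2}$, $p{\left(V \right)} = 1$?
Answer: $11520$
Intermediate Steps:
$u{\left(F \right)} = - \frac{\left(1 + F\right)^{2}}{9}$ ($u{\left(F \right)} = - \frac{\left(F + 1\right)^{2}}{9} = - \frac{\left(1 + F\right)^{2}}{9}$)
$- 162 \frac{-13 + 8}{2 - 11} \cdot 8 u{\left(-13 \right)} = - 162 \frac{-13 + 8}{2 - 11} \cdot 8 \left(- \frac{\left(1 - 13\right)^{2}}{9}\right) = - 162 - \frac{5}{-9} \cdot 8 \left(- \frac{\left(-12\right)^{2}}{9}\right) = - 162 \left(-5\right) \left(- \frac{1}{9}\right) 8 \left(\left(- \frac{1}{9}\right) 144\right) = - 162 \cdot \frac{5}{9} \cdot 8 \left(-16\right) = \left(-162\right) \frac{40}{9} \left(-16\right) = \left(-720\right) \left(-16\right) = 11520$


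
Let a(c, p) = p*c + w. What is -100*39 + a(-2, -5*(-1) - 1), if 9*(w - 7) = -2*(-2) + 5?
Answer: -3900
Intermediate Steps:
w = 8 (w = 7 + (-2*(-2) + 5)/9 = 7 + (4 + 5)/9 = 7 + (⅑)*9 = 7 + 1 = 8)
a(c, p) = 8 + c*p (a(c, p) = p*c + 8 = c*p + 8 = 8 + c*p)
-100*39 + a(-2, -5*(-1) - 1) = -100*39 + (8 - 2*(-5*(-1) - 1)) = -3900 + (8 - 2*(5 - 1)) = -3900 + (8 - 2*4) = -3900 + (8 - 8) = -3900 + 0 = -3900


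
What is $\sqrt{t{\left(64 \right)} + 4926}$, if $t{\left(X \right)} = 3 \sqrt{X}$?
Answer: $15 \sqrt{22} \approx 70.356$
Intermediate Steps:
$\sqrt{t{\left(64 \right)} + 4926} = \sqrt{3 \sqrt{64} + 4926} = \sqrt{3 \cdot 8 + 4926} = \sqrt{24 + 4926} = \sqrt{4950} = 15 \sqrt{22}$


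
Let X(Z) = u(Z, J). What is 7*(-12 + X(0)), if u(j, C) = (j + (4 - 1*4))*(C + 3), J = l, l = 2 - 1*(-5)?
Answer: -84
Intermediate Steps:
l = 7 (l = 2 + 5 = 7)
J = 7
u(j, C) = j*(3 + C) (u(j, C) = (j + (4 - 4))*(3 + C) = (j + 0)*(3 + C) = j*(3 + C))
X(Z) = 10*Z (X(Z) = Z*(3 + 7) = Z*10 = 10*Z)
7*(-12 + X(0)) = 7*(-12 + 10*0) = 7*(-12 + 0) = 7*(-12) = -84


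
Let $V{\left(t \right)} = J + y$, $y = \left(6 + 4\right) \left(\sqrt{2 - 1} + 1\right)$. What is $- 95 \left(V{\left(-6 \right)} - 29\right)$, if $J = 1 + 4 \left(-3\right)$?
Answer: $1900$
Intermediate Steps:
$y = 20$ ($y = 10 \left(\sqrt{1} + 1\right) = 10 \left(1 + 1\right) = 10 \cdot 2 = 20$)
$J = -11$ ($J = 1 - 12 = -11$)
$V{\left(t \right)} = 9$ ($V{\left(t \right)} = -11 + 20 = 9$)
$- 95 \left(V{\left(-6 \right)} - 29\right) = - 95 \left(9 - 29\right) = \left(-95\right) \left(-20\right) = 1900$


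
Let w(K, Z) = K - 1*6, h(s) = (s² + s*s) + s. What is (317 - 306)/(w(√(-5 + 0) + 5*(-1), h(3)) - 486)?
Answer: -5467/247014 - 11*I*√5/247014 ≈ -0.022132 - 9.9576e-5*I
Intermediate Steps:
h(s) = s + 2*s² (h(s) = (s² + s²) + s = 2*s² + s = s + 2*s²)
w(K, Z) = -6 + K (w(K, Z) = K - 6 = -6 + K)
(317 - 306)/(w(√(-5 + 0) + 5*(-1), h(3)) - 486) = (317 - 306)/((-6 + (√(-5 + 0) + 5*(-1))) - 486) = 11/((-6 + (√(-5) - 5)) - 486) = 11/((-6 + (I*√5 - 5)) - 486) = 11/((-6 + (-5 + I*√5)) - 486) = 11/((-11 + I*√5) - 486) = 11/(-497 + I*√5)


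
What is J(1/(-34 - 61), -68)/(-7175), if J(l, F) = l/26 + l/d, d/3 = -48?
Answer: 59/1276002000 ≈ 4.6238e-8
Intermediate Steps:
d = -144 (d = 3*(-48) = -144)
J(l, F) = 59*l/1872 (J(l, F) = l/26 + l/(-144) = l*(1/26) + l*(-1/144) = l/26 - l/144 = 59*l/1872)
J(1/(-34 - 61), -68)/(-7175) = (59/(1872*(-34 - 61)))/(-7175) = ((59/1872)/(-95))*(-1/7175) = ((59/1872)*(-1/95))*(-1/7175) = -59/177840*(-1/7175) = 59/1276002000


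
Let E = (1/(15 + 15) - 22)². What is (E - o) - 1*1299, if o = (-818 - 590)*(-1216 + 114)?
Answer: -1397189219/900 ≈ -1.5524e+6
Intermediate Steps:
o = 1551616 (o = -1408*(-1102) = 1551616)
E = 434281/900 (E = (1/30 - 22)² = (-659/30)² = 434281/900 ≈ 482.53)
(E - o) - 1*1299 = (434281/900 - 1*1551616) - 1*1299 = (434281/900 - 1551616) - 1299 = -1396020119/900 - 1299 = -1397189219/900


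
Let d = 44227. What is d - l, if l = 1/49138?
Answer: 2173226325/49138 ≈ 44227.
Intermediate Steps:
l = 1/49138 ≈ 2.0351e-5
d - l = 44227 - 1*1/49138 = 44227 - 1/49138 = 2173226325/49138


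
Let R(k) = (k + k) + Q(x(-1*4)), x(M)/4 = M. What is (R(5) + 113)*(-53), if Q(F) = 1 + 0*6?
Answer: -6572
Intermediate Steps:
x(M) = 4*M
Q(F) = 1 (Q(F) = 1 + 0 = 1)
R(k) = 1 + 2*k (R(k) = (k + k) + 1 = 2*k + 1 = 1 + 2*k)
(R(5) + 113)*(-53) = ((1 + 2*5) + 113)*(-53) = ((1 + 10) + 113)*(-53) = (11 + 113)*(-53) = 124*(-53) = -6572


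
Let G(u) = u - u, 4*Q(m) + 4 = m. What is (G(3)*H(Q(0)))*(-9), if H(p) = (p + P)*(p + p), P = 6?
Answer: 0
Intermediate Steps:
Q(m) = -1 + m/4
G(u) = 0
H(p) = 2*p*(6 + p) (H(p) = (p + 6)*(p + p) = (6 + p)*(2*p) = 2*p*(6 + p))
(G(3)*H(Q(0)))*(-9) = (0*(2*(-1 + (¼)*0)*(6 + (-1 + (¼)*0))))*(-9) = (0*(2*(-1 + 0)*(6 + (-1 + 0))))*(-9) = (0*(2*(-1)*(6 - 1)))*(-9) = (0*(2*(-1)*5))*(-9) = (0*(-10))*(-9) = 0*(-9) = 0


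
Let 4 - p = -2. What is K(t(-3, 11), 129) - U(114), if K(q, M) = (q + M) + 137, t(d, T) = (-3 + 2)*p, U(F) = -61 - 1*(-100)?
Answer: 221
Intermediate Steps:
p = 6 (p = 4 - 1*(-2) = 4 + 2 = 6)
U(F) = 39 (U(F) = -61 + 100 = 39)
t(d, T) = -6 (t(d, T) = (-3 + 2)*6 = -1*6 = -6)
K(q, M) = 137 + M + q (K(q, M) = (M + q) + 137 = 137 + M + q)
K(t(-3, 11), 129) - U(114) = (137 + 129 - 6) - 1*39 = 260 - 39 = 221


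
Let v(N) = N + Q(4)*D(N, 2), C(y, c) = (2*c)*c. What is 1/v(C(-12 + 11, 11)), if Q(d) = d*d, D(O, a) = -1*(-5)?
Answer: 1/322 ≈ 0.0031056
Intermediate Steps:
D(O, a) = 5
Q(d) = d²
C(y, c) = 2*c²
v(N) = 80 + N (v(N) = N + 4²*5 = N + 16*5 = N + 80 = 80 + N)
1/v(C(-12 + 11, 11)) = 1/(80 + 2*11²) = 1/(80 + 2*121) = 1/(80 + 242) = 1/322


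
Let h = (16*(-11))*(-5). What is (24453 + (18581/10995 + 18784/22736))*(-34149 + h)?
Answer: -12711766055426654/15623895 ≈ -8.1361e+8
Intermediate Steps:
h = 880 (h = -176*(-5) = 880)
(24453 + (18581/10995 + 18784/22736))*(-34149 + h) = (24453 + (18581/10995 + 18784/22736))*(-34149 + 880) = (24453 + (18581*(1/10995) + 18784*(1/22736)))*(-33269) = (24453 + (18581/10995 + 1174/1421))*(-33269) = (24453 + 39311731/15623895)*(-33269) = (382090416166/15623895)*(-33269) = -12711766055426654/15623895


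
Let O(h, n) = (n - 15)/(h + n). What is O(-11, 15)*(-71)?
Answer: 0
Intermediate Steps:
O(h, n) = (-15 + n)/(h + n)
O(-11, 15)*(-71) = ((-15 + 15)/(-11 + 15))*(-71) = (0/4)*(-71) = ((1/4)*0)*(-71) = 0*(-71) = 0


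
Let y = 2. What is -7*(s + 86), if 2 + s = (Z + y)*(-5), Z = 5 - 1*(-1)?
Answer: -308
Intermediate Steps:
Z = 6 (Z = 5 + 1 = 6)
s = -42 (s = -2 + (6 + 2)*(-5) = -2 + 8*(-5) = -2 - 40 = -42)
-7*(s + 86) = -7*(-42 + 86) = -7*44 = -308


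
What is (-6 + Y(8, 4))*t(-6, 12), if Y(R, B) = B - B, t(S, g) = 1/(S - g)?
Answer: ⅓ ≈ 0.33333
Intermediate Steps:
Y(R, B) = 0
(-6 + Y(8, 4))*t(-6, 12) = (-6 + 0)/(-6 - 1*12) = -6/(-6 - 12) = -6/(-18) = -6*(-1/18) = ⅓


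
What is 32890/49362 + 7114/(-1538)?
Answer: -75144112/18979689 ≈ -3.9592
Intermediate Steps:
32890/49362 + 7114/(-1538) = 32890*(1/49362) + 7114*(-1/1538) = 16445/24681 - 3557/769 = -75144112/18979689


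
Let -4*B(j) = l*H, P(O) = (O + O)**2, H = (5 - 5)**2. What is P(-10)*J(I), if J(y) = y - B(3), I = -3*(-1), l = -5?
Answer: 1200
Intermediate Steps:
I = 3
H = 0 (H = 0**2 = 0)
P(O) = 4*O**2 (P(O) = (2*O)**2 = 4*O**2)
B(j) = 0 (B(j) = -(-5)*0/4 = -1/4*0 = 0)
J(y) = y (J(y) = y - 1*0 = y + 0 = y)
P(-10)*J(I) = (4*(-10)**2)*3 = (4*100)*3 = 400*3 = 1200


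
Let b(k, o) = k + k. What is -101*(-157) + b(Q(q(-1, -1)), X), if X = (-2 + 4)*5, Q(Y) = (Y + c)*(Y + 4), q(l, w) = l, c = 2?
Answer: 15863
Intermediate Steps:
Q(Y) = (2 + Y)*(4 + Y) (Q(Y) = (Y + 2)*(Y + 4) = (2 + Y)*(4 + Y))
X = 10 (X = 2*5 = 10)
b(k, o) = 2*k
-101*(-157) + b(Q(q(-1, -1)), X) = -101*(-157) + 2*(8 + (-1)² + 6*(-1)) = 15857 + 2*(8 + 1 - 6) = 15857 + 2*3 = 15857 + 6 = 15863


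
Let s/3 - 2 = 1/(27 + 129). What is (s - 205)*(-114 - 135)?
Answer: 2576403/52 ≈ 49546.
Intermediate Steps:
s = 313/52 (s = 6 + 3/(27 + 129) = 6 + 3/156 = 6 + 3*(1/156) = 6 + 1/52 = 313/52 ≈ 6.0192)
(s - 205)*(-114 - 135) = (313/52 - 205)*(-114 - 135) = -10347/52*(-249) = 2576403/52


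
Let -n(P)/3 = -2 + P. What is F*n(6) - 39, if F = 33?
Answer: -435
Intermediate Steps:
n(P) = 6 - 3*P (n(P) = -3*(-2 + P) = 6 - 3*P)
F*n(6) - 39 = 33*(6 - 3*6) - 39 = 33*(6 - 18) - 39 = 33*(-12) - 39 = -396 - 39 = -435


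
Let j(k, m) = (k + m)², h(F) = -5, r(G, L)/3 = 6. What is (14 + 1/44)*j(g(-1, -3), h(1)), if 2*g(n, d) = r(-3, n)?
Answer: 2468/11 ≈ 224.36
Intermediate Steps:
r(G, L) = 18 (r(G, L) = 3*6 = 18)
g(n, d) = 9 (g(n, d) = (½)*18 = 9)
(14 + 1/44)*j(g(-1, -3), h(1)) = (14 + 1/44)*(9 - 5)² = (14 + 1/44)*4² = (617/44)*16 = 2468/11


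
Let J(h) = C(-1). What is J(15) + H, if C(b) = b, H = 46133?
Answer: 46132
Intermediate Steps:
J(h) = -1
J(15) + H = -1 + 46133 = 46132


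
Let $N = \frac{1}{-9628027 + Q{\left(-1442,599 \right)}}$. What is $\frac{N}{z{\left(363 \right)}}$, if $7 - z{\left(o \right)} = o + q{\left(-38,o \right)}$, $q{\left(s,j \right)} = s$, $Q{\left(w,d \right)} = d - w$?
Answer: $\frac{1}{3061063548} \approx 3.2668 \cdot 10^{-10}$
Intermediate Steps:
$N = - \frac{1}{9625986}$ ($N = \frac{1}{-9628027 + \left(599 - -1442\right)} = \frac{1}{-9628027 + \left(599 + 1442\right)} = \frac{1}{-9628027 + 2041} = \frac{1}{-9625986} = - \frac{1}{9625986} \approx -1.0389 \cdot 10^{-7}$)
$z{\left(o \right)} = 45 - o$ ($z{\left(o \right)} = 7 - \left(o - 38\right) = 7 - \left(-38 + o\right) = 45 - o$)
$\frac{N}{z{\left(363 \right)}} = - \frac{1}{9625986 \left(45 - 363\right)} = - \frac{1}{9625986 \left(-318\right)} = \left(- \frac{1}{9625986}\right) \left(- \frac{1}{318}\right) = \frac{1}{3061063548}$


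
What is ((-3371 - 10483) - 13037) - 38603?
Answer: -65494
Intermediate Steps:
((-3371 - 10483) - 13037) - 38603 = (-13854 - 13037) - 38603 = -26891 - 38603 = -65494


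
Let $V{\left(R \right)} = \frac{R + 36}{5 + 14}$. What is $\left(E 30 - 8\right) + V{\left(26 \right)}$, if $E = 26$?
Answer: $\frac{14730}{19} \approx 775.26$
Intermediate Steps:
$V{\left(R \right)} = \frac{36}{19} + \frac{R}{19}$ ($V{\left(R \right)} = \frac{36 + R}{19} = \left(36 + R\right) \frac{1}{19} = \frac{36}{19} + \frac{R}{19}$)
$\left(E 30 - 8\right) + V{\left(26 \right)} = \left(26 \cdot 30 - 8\right) + \left(\frac{36}{19} + \frac{1}{19} \cdot 26\right) = \left(780 - 8\right) + \left(\frac{36}{19} + \frac{26}{19}\right) = 772 + \frac{62}{19} = \frac{14730}{19}$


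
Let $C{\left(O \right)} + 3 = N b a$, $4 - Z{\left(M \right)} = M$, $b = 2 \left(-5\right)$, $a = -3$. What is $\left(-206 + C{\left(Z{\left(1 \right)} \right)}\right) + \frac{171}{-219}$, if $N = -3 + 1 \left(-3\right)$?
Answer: $- \frac{28454}{73} \approx -389.78$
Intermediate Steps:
$N = -6$ ($N = -3 - 3 = -6$)
$b = -10$
$Z{\left(M \right)} = 4 - M$
$C{\left(O \right)} = -183$ ($C{\left(O \right)} = -3 + \left(-6\right) \left(-10\right) \left(-3\right) = -3 + 60 \left(-3\right) = -3 - 180 = -183$)
$\left(-206 + C{\left(Z{\left(1 \right)} \right)}\right) + \frac{171}{-219} = \left(-206 - 183\right) + \frac{171}{-219} = -389 + 171 \left(- \frac{1}{219}\right) = -389 - \frac{57}{73} = - \frac{28454}{73}$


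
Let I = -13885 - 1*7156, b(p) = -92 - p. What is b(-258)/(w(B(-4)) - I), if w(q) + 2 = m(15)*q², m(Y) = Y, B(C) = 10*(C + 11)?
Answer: 166/94539 ≈ 0.0017559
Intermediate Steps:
B(C) = 110 + 10*C (B(C) = 10*(11 + C) = 110 + 10*C)
I = -21041 (I = -13885 - 7156 = -21041)
w(q) = -2 + 15*q²
b(-258)/(w(B(-4)) - I) = (-92 - 1*(-258))/((-2 + 15*(110 + 10*(-4))²) - 1*(-21041)) = (-92 + 258)/((-2 + 15*(110 - 40)²) + 21041) = 166/((-2 + 15*70²) + 21041) = 166/((-2 + 15*4900) + 21041) = 166/((-2 + 73500) + 21041) = 166/(73498 + 21041) = 166/94539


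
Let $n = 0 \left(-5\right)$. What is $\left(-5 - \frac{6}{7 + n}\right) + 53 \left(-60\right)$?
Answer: $- \frac{22301}{7} \approx -3185.9$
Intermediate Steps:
$n = 0$
$\left(-5 - \frac{6}{7 + n}\right) + 53 \left(-60\right) = \left(-5 - \frac{6}{7 + 0}\right) + 53 \left(-60\right) = \left(-5 - \frac{6}{7}\right) - 3180 = - \frac{41}{7} - 3180 = - \frac{22301}{7}$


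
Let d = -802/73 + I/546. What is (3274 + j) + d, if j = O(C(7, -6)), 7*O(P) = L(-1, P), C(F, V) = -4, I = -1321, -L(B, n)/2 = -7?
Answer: 130040483/39858 ≈ 3262.6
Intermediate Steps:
L(B, n) = 14 (L(B, n) = -2*(-7) = 14)
O(P) = 2 (O(P) = (⅐)*14 = 2)
j = 2
d = -534325/39858 (d = -802/73 - 1321/546 = -534325/39858 ≈ -13.406)
(3274 + j) + d = (3274 + 2) - 534325/39858 = 3276 - 534325/39858 = 130040483/39858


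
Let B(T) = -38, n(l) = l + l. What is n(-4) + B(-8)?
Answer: -46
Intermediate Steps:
n(l) = 2*l
n(-4) + B(-8) = 2*(-4) - 38 = -8 - 38 = -46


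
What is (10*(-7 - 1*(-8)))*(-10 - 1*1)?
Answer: -110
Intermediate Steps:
(10*(-7 - 1*(-8)))*(-10 - 1*1) = (10*(-7 + 8))*(-10 - 1) = (10*1)*(-11) = 10*(-11) = -110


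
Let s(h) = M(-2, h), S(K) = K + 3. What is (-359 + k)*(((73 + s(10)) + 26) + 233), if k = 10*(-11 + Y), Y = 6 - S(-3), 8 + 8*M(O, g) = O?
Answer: -541107/4 ≈ -1.3528e+5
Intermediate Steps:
S(K) = 3 + K
M(O, g) = -1 + O/8
s(h) = -5/4 (s(h) = -1 + (⅛)*(-2) = -1 - ¼ = -5/4)
Y = 6 (Y = 6 - (3 - 3) = 6 - 1*0 = 6 + 0 = 6)
k = -50 (k = 10*(-11 + 6) = 10*(-5) = -50)
(-359 + k)*(((73 + s(10)) + 26) + 233) = (-359 - 50)*(((73 - 5/4) + 26) + 233) = -409*((287/4 + 26) + 233) = -409*(391/4 + 233) = -409*1323/4 = -541107/4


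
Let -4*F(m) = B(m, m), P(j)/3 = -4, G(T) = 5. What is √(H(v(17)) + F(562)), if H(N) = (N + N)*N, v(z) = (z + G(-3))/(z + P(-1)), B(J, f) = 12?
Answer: √893/5 ≈ 5.9766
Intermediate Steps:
P(j) = -12 (P(j) = 3*(-4) = -12)
F(m) = -3 (F(m) = -¼*12 = -3)
v(z) = (5 + z)/(-12 + z) (v(z) = (z + 5)/(z - 12) = (5 + z)/(-12 + z))
H(N) = 2*N² (H(N) = (2*N)*N = 2*N²)
√(H(v(17)) + F(562)) = √(2*((5 + 17)/(-12 + 17))² - 3) = √(2*(22/5)² - 3) = √(2*(484/25) - 3) = √(968/25 - 3) = √(893/25) = √893/5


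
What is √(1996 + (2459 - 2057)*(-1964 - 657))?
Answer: I*√1051646 ≈ 1025.5*I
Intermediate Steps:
√(1996 + (2459 - 2057)*(-1964 - 657)) = √(1996 + 402*(-2621)) = √(1996 - 1053642) = √(-1051646) = I*√1051646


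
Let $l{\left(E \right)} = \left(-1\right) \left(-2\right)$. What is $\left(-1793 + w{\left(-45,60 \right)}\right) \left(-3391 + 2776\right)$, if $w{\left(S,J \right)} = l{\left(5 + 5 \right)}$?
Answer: $1101465$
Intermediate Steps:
$l{\left(E \right)} = 2$
$w{\left(S,J \right)} = 2$
$\left(-1793 + w{\left(-45,60 \right)}\right) \left(-3391 + 2776\right) = \left(-1793 + 2\right) \left(-3391 + 2776\right) = \left(-1791\right) \left(-615\right) = 1101465$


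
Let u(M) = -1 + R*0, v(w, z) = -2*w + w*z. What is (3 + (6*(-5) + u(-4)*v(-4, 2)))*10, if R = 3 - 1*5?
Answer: -270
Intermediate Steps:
R = -2 (R = 3 - 5 = -2)
u(M) = -1 (u(M) = -1 - 2*0 = -1 + 0 = -1)
(3 + (6*(-5) + u(-4)*v(-4, 2)))*10 = (3 + (6*(-5) - (-4)*(-2 + 2)))*10 = (3 + (-30 - (-4)*0))*10 = (3 + (-30 - 1*0))*10 = (3 + (-30 + 0))*10 = (3 - 30)*10 = -27*10 = -270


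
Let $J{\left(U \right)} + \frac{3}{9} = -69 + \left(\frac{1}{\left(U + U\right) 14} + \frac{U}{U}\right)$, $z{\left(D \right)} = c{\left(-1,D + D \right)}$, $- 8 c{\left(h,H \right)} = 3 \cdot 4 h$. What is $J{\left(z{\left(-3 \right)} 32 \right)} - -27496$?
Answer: $\frac{12287595}{448} \approx 27428.0$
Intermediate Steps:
$c{\left(h,H \right)} = - \frac{3 h}{2}$ ($c{\left(h,H \right)} = - \frac{3 \cdot 4 h}{8} = - \frac{12 h}{8} = - \frac{3 h}{2}$)
$z{\left(D \right)} = \frac{3}{2}$ ($z{\left(D \right)} = \left(- \frac{3}{2}\right) \left(-1\right) = \frac{3}{2}$)
$J{\left(U \right)} = - \frac{205}{3} + \frac{1}{28 U}$ ($J{\left(U \right)} = - \frac{1}{3} - \left(69 - \frac{U}{U} - \frac{1}{\left(U + U\right) 14}\right) = - \frac{1}{3} + \left(-69 + \left(\frac{1}{2 U} \frac{1}{14} + 1\right)\right) = - \frac{1}{3} + \left(-69 + \left(\frac{1}{28 U} + 1\right)\right) = - \frac{1}{3} + \left(-69 + \left(1 + \frac{1}{28 U}\right)\right) = - \frac{1}{3} - \left(68 - \frac{1}{28 U}\right) = - \frac{205}{3} + \frac{1}{28 U}$)
$J{\left(z{\left(-3 \right)} 32 \right)} - -27496 = \frac{3 - 5740 \cdot \frac{3}{2} \cdot 32}{84 \cdot \frac{3}{2} \cdot 32} - -27496 = \frac{3 - 275520}{84 \cdot 48} + 27496 = \frac{1}{84} \cdot \frac{1}{48} \left(3 - 275520\right) + 27496 = \frac{1}{84} \cdot \frac{1}{48} \left(-275517\right) + 27496 = - \frac{30613}{448} + 27496 = \frac{12287595}{448}$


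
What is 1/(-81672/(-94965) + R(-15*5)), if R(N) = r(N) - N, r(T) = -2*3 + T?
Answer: -31655/162706 ≈ -0.19455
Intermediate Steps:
r(T) = -6 + T
R(N) = -6 (R(N) = (-6 + N) - N = -6)
1/(-81672/(-94965) + R(-15*5)) = 1/(-81672/(-94965) - 6) = 1/(-81672*(-1/94965) - 6) = 1/(27224/31655 - 6) = 1/(-162706/31655) = -31655/162706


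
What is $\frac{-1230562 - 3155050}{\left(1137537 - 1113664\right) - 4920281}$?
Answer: $\frac{99673}{111282} \approx 0.89568$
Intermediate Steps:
$\frac{-1230562 - 3155050}{\left(1137537 - 1113664\right) - 4920281} = - \frac{4385612}{\left(1137537 - 1113664\right) - 4920281} = - \frac{4385612}{23873 - 4920281} = - \frac{4385612}{-4896408} = \left(-4385612\right) \left(- \frac{1}{4896408}\right) = \frac{99673}{111282}$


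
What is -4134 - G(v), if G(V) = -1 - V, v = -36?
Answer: -4169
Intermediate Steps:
-4134 - G(v) = -4134 - (-1 - 1*(-36)) = -4134 - (-1 + 36) = -4134 - 1*35 = -4134 - 35 = -4169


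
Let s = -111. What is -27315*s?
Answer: 3031965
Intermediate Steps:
-27315*s = -27315*(-111) = 3031965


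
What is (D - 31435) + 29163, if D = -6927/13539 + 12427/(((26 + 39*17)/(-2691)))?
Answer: -12152751342/239189 ≈ -50808.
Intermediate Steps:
D = -11609313934/239189 (D = -6927*1/13539 + 12427/(((26 + 663)*(-1/2691))) = -2309/4513 + 12427/((689*(-1/2691))) = -2309/4513 + 12427/(-53/207) = -2309/4513 + 12427*(-207/53) = -2309/4513 - 2572389/53 = -11609313934/239189 ≈ -48536.)
(D - 31435) + 29163 = (-11609313934/239189 - 31435) + 29163 = -19128220149/239189 + 29163 = -12152751342/239189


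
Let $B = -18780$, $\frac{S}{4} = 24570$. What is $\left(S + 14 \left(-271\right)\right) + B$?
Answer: $75706$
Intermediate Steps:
$S = 98280$ ($S = 4 \cdot 24570 = 98280$)
$\left(S + 14 \left(-271\right)\right) + B = \left(98280 + 14 \left(-271\right)\right) - 18780 = \left(98280 - 3794\right) - 18780 = 94486 - 18780 = 75706$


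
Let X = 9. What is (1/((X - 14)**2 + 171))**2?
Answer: 1/38416 ≈ 2.6031e-5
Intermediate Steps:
(1/((X - 14)**2 + 171))**2 = (1/((9 - 14)**2 + 171))**2 = (1/((-5)**2 + 171))**2 = (1/(25 + 171))**2 = (1/196)**2 = 1/38416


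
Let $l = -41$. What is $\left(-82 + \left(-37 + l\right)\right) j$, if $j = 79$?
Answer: $-12640$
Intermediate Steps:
$\left(-82 + \left(-37 + l\right)\right) j = \left(-82 - 78\right) 79 = \left(-160\right) 79 = -12640$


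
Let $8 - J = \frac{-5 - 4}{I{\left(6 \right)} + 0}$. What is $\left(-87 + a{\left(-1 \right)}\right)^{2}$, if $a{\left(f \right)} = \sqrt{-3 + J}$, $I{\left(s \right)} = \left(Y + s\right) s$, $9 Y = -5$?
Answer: $\frac{\left(1218 - \sqrt{1034}\right)^{2}}{196} \approx 7174.6$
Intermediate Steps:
$Y = - \frac{5}{9}$ ($Y = \frac{1}{9} \left(-5\right) = - \frac{5}{9} \approx -0.55556$)
$I{\left(s \right)} = s \left(- \frac{5}{9} + s\right)$ ($I{\left(s \right)} = \left(- \frac{5}{9} + s\right) s = s \left(- \frac{5}{9} + s\right)$)
$J = \frac{811}{98}$ ($J = 8 - \frac{-5 - 4}{\frac{1}{9} \cdot 6 \left(-5 + 9 \cdot 6\right) + 0} = 8 - - \frac{9}{\frac{1}{9} \cdot 6 \left(-5 + 54\right) + 0} = 8 - - \frac{9}{\frac{1}{9} \cdot 6 \cdot 49 + 0} = 8 - - \frac{9}{\frac{98}{3} + 0} = 8 - - \frac{9}{\frac{98}{3}} = 8 - \left(-9\right) \frac{3}{98} = 8 - - \frac{27}{98} = 8 + \frac{27}{98} = \frac{811}{98} \approx 8.2755$)
$a{\left(f \right)} = \frac{\sqrt{1034}}{14}$ ($a{\left(f \right)} = \sqrt{-3 + \frac{811}{98}} = \sqrt{\frac{517}{98}} = \frac{\sqrt{1034}}{14}$)
$\left(-87 + a{\left(-1 \right)}\right)^{2} = \left(-87 + \frac{\sqrt{1034}}{14}\right)^{2}$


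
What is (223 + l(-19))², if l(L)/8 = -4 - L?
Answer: 117649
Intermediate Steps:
l(L) = -32 - 8*L (l(L) = 8*(-4 - L) = -32 - 8*L)
(223 + l(-19))² = (223 + (-32 - 8*(-19)))² = (223 + (-32 + 152))² = (223 + 120)² = 343² = 117649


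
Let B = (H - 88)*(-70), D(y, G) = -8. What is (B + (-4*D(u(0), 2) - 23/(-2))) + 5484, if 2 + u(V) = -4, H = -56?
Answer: 31215/2 ≈ 15608.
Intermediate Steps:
u(V) = -6 (u(V) = -2 - 4 = -6)
B = 10080 (B = (-56 - 88)*(-70) = -144*(-70) = 10080)
(B + (-4*D(u(0), 2) - 23/(-2))) + 5484 = (10080 + (-4*(-8) - 23/(-2))) + 5484 = (10080 + (32 - 23*(-½))) + 5484 = (10080 + (32 + 23/2)) + 5484 = (10080 + 87/2) + 5484 = 20247/2 + 5484 = 31215/2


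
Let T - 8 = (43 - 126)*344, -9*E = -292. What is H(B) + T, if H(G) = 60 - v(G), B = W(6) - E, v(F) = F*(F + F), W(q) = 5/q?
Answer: -4938169/162 ≈ -30483.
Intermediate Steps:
E = 292/9 (E = -⅑*(-292) = 292/9 ≈ 32.444)
T = -28544 (T = 8 + (43 - 126)*344 = 8 - 83*344 = 8 - 28552 = -28544)
v(F) = 2*F² (v(F) = F*(2*F) = 2*F²)
B = -569/18 (B = 5/6 - 1*292/9 = 5*(⅙) - 292/9 = ⅚ - 292/9 = -569/18 ≈ -31.611)
H(G) = 60 - 2*G²
H(B) + T = (60 - 2*(-569/18)²) - 28544 = (60 - 2*323761/324) - 28544 = (60 - 323761/162) - 28544 = -314041/162 - 28544 = -4938169/162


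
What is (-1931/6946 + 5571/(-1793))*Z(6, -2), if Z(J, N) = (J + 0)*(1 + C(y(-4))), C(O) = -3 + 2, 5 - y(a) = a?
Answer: 0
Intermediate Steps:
y(a) = 5 - a
C(O) = -1
Z(J, N) = 0 (Z(J, N) = (J + 0)*(1 - 1) = J*0 = 0)
(-1931/6946 + 5571/(-1793))*Z(6, -2) = (-1931/6946 + 5571/(-1793))*0 = (-1931*1/6946 + 5571*(-1/1793))*0 = (-1931/6946 - 5571/1793)*0 = -42158449/12454178*0 = 0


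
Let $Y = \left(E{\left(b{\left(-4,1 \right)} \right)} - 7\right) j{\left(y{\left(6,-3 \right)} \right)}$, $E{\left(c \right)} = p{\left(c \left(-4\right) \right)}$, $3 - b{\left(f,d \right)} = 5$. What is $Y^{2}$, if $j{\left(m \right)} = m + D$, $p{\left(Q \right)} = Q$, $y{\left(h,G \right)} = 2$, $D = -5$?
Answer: $9$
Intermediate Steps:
$b{\left(f,d \right)} = -2$ ($b{\left(f,d \right)} = 3 - 5 = -2$)
$E{\left(c \right)} = - 4 c$ ($E{\left(c \right)} = c \left(-4\right) = - 4 c$)
$j{\left(m \right)} = -5 + m$ ($j{\left(m \right)} = m - 5 = -5 + m$)
$Y = -3$ ($Y = \left(\left(-4\right) \left(-2\right) - 7\right) \left(-5 + 2\right) = \left(8 - 7\right) \left(-3\right) = 1 \left(-3\right) = -3$)
$Y^{2} = \left(-3\right)^{2} = 9$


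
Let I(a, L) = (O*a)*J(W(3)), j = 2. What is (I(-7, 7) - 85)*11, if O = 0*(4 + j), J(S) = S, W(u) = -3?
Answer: -935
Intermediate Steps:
O = 0 (O = 0*(4 + 2) = 0*6 = 0)
I(a, L) = 0 (I(a, L) = (0*a)*(-3) = 0*(-3) = 0)
(I(-7, 7) - 85)*11 = (0 - 85)*11 = -85*11 = -935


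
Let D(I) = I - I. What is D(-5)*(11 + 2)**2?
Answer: 0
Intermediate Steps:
D(I) = 0
D(-5)*(11 + 2)**2 = 0*(11 + 2)**2 = 0*13**2 = 0*169 = 0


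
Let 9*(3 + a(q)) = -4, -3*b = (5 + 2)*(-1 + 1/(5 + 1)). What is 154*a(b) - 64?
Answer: -5350/9 ≈ -594.44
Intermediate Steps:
b = 35/18 (b = -(5 + 2)*(-1 + 1/(5 + 1))/3 = -7*(-1 + 1/6)/3 = -7*(-5)/(3*6) = -1/3*(-35/6) = 35/18 ≈ 1.9444)
a(q) = -31/9 (a(q) = -3 + (1/9)*(-4) = -3 - 4/9 = -31/9)
154*a(b) - 64 = 154*(-31/9) - 64 = -4774/9 - 64 = -5350/9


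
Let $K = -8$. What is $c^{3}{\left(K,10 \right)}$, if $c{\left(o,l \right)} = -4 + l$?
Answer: $216$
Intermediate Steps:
$c^{3}{\left(K,10 \right)} = \left(-4 + 10\right)^{3} = 6^{3} = 216$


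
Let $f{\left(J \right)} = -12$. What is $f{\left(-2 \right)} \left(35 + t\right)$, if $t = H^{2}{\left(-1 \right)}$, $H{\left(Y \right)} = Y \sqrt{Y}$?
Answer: $-408$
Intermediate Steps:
$H{\left(Y \right)} = Y^{\frac{3}{2}}$
$t = -1$ ($t = \left(\left(-1\right)^{\frac{3}{2}}\right)^{2} = \left(- i\right)^{2} = -1$)
$f{\left(-2 \right)} \left(35 + t\right) = - 12 \left(35 - 1\right) = \left(-12\right) 34 = -408$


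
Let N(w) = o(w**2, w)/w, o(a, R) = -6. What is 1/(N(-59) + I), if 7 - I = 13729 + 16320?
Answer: -59/1772472 ≈ -3.3287e-5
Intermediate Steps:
I = -30042 (I = 7 - (13729 + 16320) = 7 - 1*30049 = 7 - 30049 = -30042)
N(w) = -6/w
1/(N(-59) + I) = 1/(-6/(-59) - 30042) = 1/(-6*(-1/59) - 30042) = 1/(6/59 - 30042) = 1/(-1772472/59) = -59/1772472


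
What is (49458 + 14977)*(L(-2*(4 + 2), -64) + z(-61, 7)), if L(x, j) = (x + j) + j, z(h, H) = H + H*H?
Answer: -5412540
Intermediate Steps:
z(h, H) = H + H²
L(x, j) = x + 2*j (L(x, j) = (j + x) + j = x + 2*j)
(49458 + 14977)*(L(-2*(4 + 2), -64) + z(-61, 7)) = (49458 + 14977)*((-2*(4 + 2) + 2*(-64)) + 7*(1 + 7)) = 64435*((-2*6 - 128) + 7*8) = 64435*((-12 - 128) + 56) = 64435*(-140 + 56) = 64435*(-84) = -5412540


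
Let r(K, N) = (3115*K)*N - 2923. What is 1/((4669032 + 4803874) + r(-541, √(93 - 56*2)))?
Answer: 9469983/143639620348564 + 1685215*I*√19/143639620348564 ≈ 6.5929e-8 + 5.114e-8*I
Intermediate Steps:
r(K, N) = -2923 + 3115*K*N (r(K, N) = 3115*K*N - 2923 = -2923 + 3115*K*N)
1/((4669032 + 4803874) + r(-541, √(93 - 56*2))) = 1/((4669032 + 4803874) + (-2923 + 3115*(-541)*√(93 - 56*2))) = 1/(9472906 + (-2923 + 3115*(-541)*√(93 - 112))) = 1/(9472906 + (-2923 + 3115*(-541)*√(-19))) = 1/(9472906 + (-2923 + 3115*(-541)*(I*√19))) = 1/(9472906 + (-2923 - 1685215*I*√19)) = 1/(9469983 - 1685215*I*√19)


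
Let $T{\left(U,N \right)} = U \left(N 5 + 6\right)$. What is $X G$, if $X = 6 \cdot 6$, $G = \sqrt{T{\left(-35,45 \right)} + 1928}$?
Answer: $36 i \sqrt{6157} \approx 2824.8 i$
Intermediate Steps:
$T{\left(U,N \right)} = U \left(6 + 5 N\right)$ ($T{\left(U,N \right)} = U \left(5 N + 6\right) = U \left(6 + 5 N\right)$)
$G = i \sqrt{6157}$ ($G = \sqrt{- 35 \left(6 + 5 \cdot 45\right) + 1928} = \sqrt{- 35 \left(6 + 225\right) + 1928} = \sqrt{\left(-35\right) 231 + 1928} = \sqrt{-8085 + 1928} = \sqrt{-6157} = i \sqrt{6157} \approx 78.467 i$)
$X = 36$
$X G = 36 i \sqrt{6157}$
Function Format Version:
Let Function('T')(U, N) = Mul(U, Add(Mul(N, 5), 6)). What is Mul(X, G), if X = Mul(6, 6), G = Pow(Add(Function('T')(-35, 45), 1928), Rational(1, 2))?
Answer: Mul(36, I, Pow(6157, Rational(1, 2))) ≈ Mul(2824.8, I)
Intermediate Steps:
Function('T')(U, N) = Mul(U, Add(6, Mul(5, N))) (Function('T')(U, N) = Mul(U, Add(Mul(5, N), 6)) = Mul(U, Add(6, Mul(5, N))))
G = Mul(I, Pow(6157, Rational(1, 2))) (G = Pow(Add(Mul(-35, Add(6, Mul(5, 45))), 1928), Rational(1, 2)) = Pow(Add(Mul(-35, Add(6, 225)), 1928), Rational(1, 2)) = Pow(Add(Mul(-35, 231), 1928), Rational(1, 2)) = Pow(Add(-8085, 1928), Rational(1, 2)) = Pow(-6157, Rational(1, 2)) = Mul(I, Pow(6157, Rational(1, 2))) ≈ Mul(78.467, I))
X = 36
Mul(X, G) = Mul(36, Mul(I, Pow(6157, Rational(1, 2)))) = Mul(36, I, Pow(6157, Rational(1, 2)))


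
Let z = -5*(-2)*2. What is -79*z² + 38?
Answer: -31562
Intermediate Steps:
z = 20 (z = 10*2 = 20)
-79*z² + 38 = -79*20² + 38 = -79*400 + 38 = -31600 + 38 = -31562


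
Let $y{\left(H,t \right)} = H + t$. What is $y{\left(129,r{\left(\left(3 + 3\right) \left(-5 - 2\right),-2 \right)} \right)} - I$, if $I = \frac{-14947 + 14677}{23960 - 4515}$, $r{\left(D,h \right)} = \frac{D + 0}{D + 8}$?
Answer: $\frac{8611164}{66113} \approx 130.25$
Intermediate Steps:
$r{\left(D,h \right)} = \frac{D}{8 + D}$
$I = - \frac{54}{3889}$ ($I = - \frac{270}{19445} = \left(-270\right) \frac{1}{19445} = - \frac{54}{3889} \approx -0.013885$)
$y{\left(129,r{\left(\left(3 + 3\right) \left(-5 - 2\right),-2 \right)} \right)} - I = \left(129 + \frac{\left(3 + 3\right) \left(-5 - 2\right)}{8 + \left(3 + 3\right) \left(-5 - 2\right)}\right) - - \frac{54}{3889} = \left(129 + \frac{6 \left(-7\right)}{8 + 6 \left(-7\right)}\right) + \frac{54}{3889} = \left(129 - \frac{42}{8 - 42}\right) + \frac{54}{3889} = \left(129 - \frac{42}{-34}\right) + \frac{54}{3889} = \left(129 - - \frac{21}{17}\right) + \frac{54}{3889} = \left(129 + \frac{21}{17}\right) + \frac{54}{3889} = \frac{2214}{17} + \frac{54}{3889} = \frac{8611164}{66113}$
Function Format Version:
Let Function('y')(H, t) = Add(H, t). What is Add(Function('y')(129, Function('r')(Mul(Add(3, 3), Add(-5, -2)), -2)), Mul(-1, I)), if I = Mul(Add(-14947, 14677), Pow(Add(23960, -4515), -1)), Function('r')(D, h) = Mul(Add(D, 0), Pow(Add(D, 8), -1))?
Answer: Rational(8611164, 66113) ≈ 130.25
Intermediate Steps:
Function('r')(D, h) = Mul(D, Pow(Add(8, D), -1))
I = Rational(-54, 3889) (I = Mul(-270, Pow(19445, -1)) = Mul(-270, Rational(1, 19445)) = Rational(-54, 3889) ≈ -0.013885)
Add(Function('y')(129, Function('r')(Mul(Add(3, 3), Add(-5, -2)), -2)), Mul(-1, I)) = Add(Add(129, Mul(Mul(Add(3, 3), Add(-5, -2)), Pow(Add(8, Mul(Add(3, 3), Add(-5, -2))), -1))), Mul(-1, Rational(-54, 3889))) = Add(Add(129, Mul(Mul(6, -7), Pow(Add(8, Mul(6, -7)), -1))), Rational(54, 3889)) = Add(Add(129, Mul(-42, Pow(Add(8, -42), -1))), Rational(54, 3889)) = Add(Add(129, Mul(-42, Pow(-34, -1))), Rational(54, 3889)) = Add(Add(129, Mul(-42, Rational(-1, 34))), Rational(54, 3889)) = Add(Add(129, Rational(21, 17)), Rational(54, 3889)) = Add(Rational(2214, 17), Rational(54, 3889)) = Rational(8611164, 66113)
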